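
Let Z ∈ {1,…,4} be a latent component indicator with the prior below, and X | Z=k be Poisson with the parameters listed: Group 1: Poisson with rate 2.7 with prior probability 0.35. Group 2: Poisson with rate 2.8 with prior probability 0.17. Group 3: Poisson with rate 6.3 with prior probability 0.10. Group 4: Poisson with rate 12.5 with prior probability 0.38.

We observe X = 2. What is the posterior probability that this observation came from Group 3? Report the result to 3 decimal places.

Posterior ∝ prior × likelihood, so P(k | x) ∝ π_k f_k(x); normalise over all components.
Poisson probabilities:
  p_1 = 0.244964
  p_2 = 0.238375
  p_3 = 0.0364415
  p_4 = 0.000291145
Weight by the priors:
  π_1·p_1 = 0.35 × 0.244964 = 0.0857374
  π_2·p_2 = 0.17 × 0.238375 = 0.0405238
  π_3·p_3 = 0.10 × 0.0364415 = 0.00364415
  π_4·p_4 = 0.38 × 0.000291145 = 0.000110635
Sum: 0.0857374 + 0.0405238 + 0.00364415 + 0.000110635 = 0.130016
P(Group 3 | data) ≈ 0.028

0.028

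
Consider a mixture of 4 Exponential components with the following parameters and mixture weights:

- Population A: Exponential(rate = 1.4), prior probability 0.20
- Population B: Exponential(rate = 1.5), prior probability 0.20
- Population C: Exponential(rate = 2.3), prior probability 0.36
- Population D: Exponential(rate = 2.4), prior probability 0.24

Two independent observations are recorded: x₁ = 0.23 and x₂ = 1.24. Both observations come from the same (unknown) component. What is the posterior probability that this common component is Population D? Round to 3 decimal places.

0.198

The responsibility of component k is π_k f_k(x) divided by Σ_j π_j f_j(x).
Since both observations come from the same component, the likelihood for component k is f_k(x₁)·f_k(x₂).
  p_A = [1.4·e^(−1.4·0.23) = 1.4·e^(−0.3220) = 1.01458] × [0.246713] = 0.25031
  p_B = [1.5·e^(−1.5·0.23) = 1.5·e^(−0.3450) = 1.06233] × [0.233509] = 0.248064
  p_C = [2.3·e^(−2.3·0.23) = 2.3·e^(−0.5290) = 1.35515] × [0.132776] = 0.179931
  p_D = [2.4·e^(−2.4·0.23) = 2.4·e^(−0.5520) = 1.38191] × [0.122391] = 0.169134
Unnormalised posteriors:
  π_A·p_A = 0.20 × 0.25031 = 0.050062
  π_B·p_B = 0.20 × 0.248064 = 0.0496127
  π_C·p_C = 0.36 × 0.179931 = 0.0647752
  π_D·p_D = 0.24 × 0.169134 = 0.0405922
Denominator: 0.050062 + 0.0496127 + 0.0647752 + 0.0405922 = 0.205042
P(Population D | x) = 0.0405922 / 0.205042 ≈ 0.198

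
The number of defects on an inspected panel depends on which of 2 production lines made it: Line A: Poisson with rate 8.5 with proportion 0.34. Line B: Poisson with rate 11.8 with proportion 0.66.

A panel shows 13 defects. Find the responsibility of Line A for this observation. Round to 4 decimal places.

0.1641

Posterior ∝ prior × likelihood, so P(k | x) ∝ π_k f_k(x); normalise over all components.
Poisson probabilities:
  L_A = 0.039506
  L_B = 0.103636
Weight by the priors:
  π_A·L_A = 0.34 × 0.039506 = 0.013432
  π_B·L_B = 0.66 × 0.103636 = 0.0683998
Evidence: 0.013432 + 0.0683998 = 0.0818318
P(Line A | the observation) ≈ 0.1641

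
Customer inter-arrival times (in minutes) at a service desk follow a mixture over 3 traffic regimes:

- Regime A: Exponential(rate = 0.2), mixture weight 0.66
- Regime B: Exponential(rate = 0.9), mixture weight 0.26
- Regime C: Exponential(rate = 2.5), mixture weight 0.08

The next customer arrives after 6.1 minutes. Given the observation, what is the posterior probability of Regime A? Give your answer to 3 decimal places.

0.976

By Bayes' theorem, P(k | x) = P(Z=k) f_k(x) / Σ_j P(Z=j) f_j(x).
Evaluate each component's likelihood at the observed value:
  f_A = 0.2·e^(−0.2·6.1) = 0.2·e^(−1.2200) = 0.059046
  f_B = 0.9·e^(−0.9·6.1) = 0.9·e^(−5.4900) = 0.00371506
  f_C = 2.5·e^(−2.5·6.1) = 2.5·e^(−15.2500) = 5.95592e-07
Unnormalised posteriors:
  P(Z=A)·f_A = 0.66 × 0.059046 = 0.0389704
  P(Z=B)·f_B = 0.26 × 0.00371506 = 0.000965916
  P(Z=C)·f_C = 0.08 × 5.95592e-07 = 4.76474e-08
Marginal: 0.0389704 + 0.000965916 + 4.76474e-08 = 0.0399363
Responsibility of Regime A: 0.0389704 / 0.0399363 ≈ 0.976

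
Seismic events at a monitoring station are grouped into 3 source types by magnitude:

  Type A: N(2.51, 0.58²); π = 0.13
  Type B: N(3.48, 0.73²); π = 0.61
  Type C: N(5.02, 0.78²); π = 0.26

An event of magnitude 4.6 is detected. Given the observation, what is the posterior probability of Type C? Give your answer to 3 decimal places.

Apply Bayes' rule: the posterior for each component is proportional to its prior times its likelihood at x.
Evaluate each component's likelihood at the observed value:
  f_A = 0.00104198
  f_B = 0.168439
  f_C = 0.442441
Multiply by the mixture weights:
  w_A·f_A = 0.13 × 0.00104198 = 0.000135458
  w_B·f_B = 0.61 × 0.168439 = 0.102748
  w_C·f_C = 0.26 × 0.442441 = 0.115035
Denominator: 0.000135458 + 0.102748 + 0.115035 = 0.217918
P(Type C | 4.6) = 0.115035 / 0.217918 ≈ 0.528

0.528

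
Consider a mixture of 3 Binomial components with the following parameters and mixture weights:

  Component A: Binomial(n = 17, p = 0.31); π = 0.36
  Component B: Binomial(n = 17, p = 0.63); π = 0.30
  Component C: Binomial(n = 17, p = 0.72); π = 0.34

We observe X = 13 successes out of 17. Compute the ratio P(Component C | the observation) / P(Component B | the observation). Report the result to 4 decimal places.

Since P(k|x) ∝ π_k f_k(x), the posterior odds are π_i f_i(x) / (π_j f_j(x)).
Evaluate each component's likelihood at the observed value:
  p_A = 0.000131727
  p_B = 0.109853
  p_C = 0.204424
Posterior odds = (π_C·p_C) / (π_B·p_B) = (0.34·0.204424) / (0.30·0.109853) = 0.0695041 / 0.0329558 ≈ 2.1090

2.1090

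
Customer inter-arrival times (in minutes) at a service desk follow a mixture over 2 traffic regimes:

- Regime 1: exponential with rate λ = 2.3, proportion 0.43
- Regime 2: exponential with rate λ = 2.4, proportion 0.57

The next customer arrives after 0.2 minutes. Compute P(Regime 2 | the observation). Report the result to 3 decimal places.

The responsibility of component k is π_k f_k(x) divided by Σ_j π_j f_j(x).
Evaluate each component's likelihood at the observed value:
  p_1 = 2.3·e^(−2.3·0.2) = 2.3·e^(−0.4600) = 1.45195
  p_2 = 2.4·e^(−2.4·0.2) = 2.4·e^(−0.4800) = 1.48508
Prior × likelihood for each component:
  π_1·p_1 = 0.43 × 1.45195 = 0.62434
  π_2·p_2 = 0.57 × 1.48508 = 0.846496
Sum: 0.62434 + 0.846496 = 1.47084
So the posterior for Regime 2 is 0.846496 / 1.47084 ≈ 0.576.

0.576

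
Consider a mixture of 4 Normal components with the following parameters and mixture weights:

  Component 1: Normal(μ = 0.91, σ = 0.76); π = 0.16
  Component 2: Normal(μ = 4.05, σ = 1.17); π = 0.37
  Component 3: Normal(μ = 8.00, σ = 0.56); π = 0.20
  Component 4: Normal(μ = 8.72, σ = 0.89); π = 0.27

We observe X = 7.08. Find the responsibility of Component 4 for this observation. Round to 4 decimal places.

0.3488

Apply Bayes' rule: the posterior for each component is proportional to its prior times its likelihood at x.
Evaluate each component's likelihood at the observed value:
  L_1 = (1/(0.76·√(2π)))·exp(−(7.08−0.91)²/(2·0.76²)) = 0.524924·exp(-32.95438) = 2.55971e-15
  L_2 = (1/(1.17·√(2π)))·exp(−(7.08−4.05)²/(2·1.17²)) = 0.340976·exp(-3.35339) = 0.0119225
  L_3 = (1/(0.56·√(2π)))·exp(−(7.08−8.00)²/(2·0.56²)) = 0.712397·exp(-1.34949) = 0.184776
  L_4 = (1/(0.89·√(2π)))·exp(−(7.08−8.72)²/(2·0.89²)) = 0.448250·exp(-1.69777) = 0.082071
Prior × likelihood for each component:
  π_1·L_1 = 0.16 × 2.55971e-15 = 4.09554e-16
  π_2·L_2 = 0.37 × 0.0119225 = 0.00441132
  π_3·L_3 = 0.20 × 0.184776 = 0.0369552
  π_4·L_4 = 0.27 × 0.082071 = 0.0221592
Normaliser: 4.09554e-16 + 0.00441132 + 0.0369552 + 0.0221592 = 0.0635257
P(Component 4 | x) = 0.0221592 / 0.0635257 ≈ 0.3488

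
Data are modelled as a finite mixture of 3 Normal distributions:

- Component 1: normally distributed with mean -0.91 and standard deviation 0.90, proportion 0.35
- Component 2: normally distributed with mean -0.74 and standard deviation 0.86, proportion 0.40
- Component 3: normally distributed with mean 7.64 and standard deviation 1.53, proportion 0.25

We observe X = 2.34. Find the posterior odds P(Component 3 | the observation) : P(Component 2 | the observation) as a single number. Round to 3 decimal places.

0.531

Only the two components matter; the odds are (π_i f_i(x)) / (π_j f_j(x)).
Component likelihoods at x = 2.34:
  p_1 = (1/(0.90·√(2π)))·exp(−(2.34−-0.91)²/(2·0.90²)) = 0.443269·exp(-6.52006) = 0.000653192
  p_2 = (1/(0.86·√(2π)))·exp(−(2.34−-0.74)²/(2·0.86²)) = 0.463886·exp(-6.41320) = 0.000760669
  p_3 = (1/(1.53·√(2π)))·exp(−(2.34−7.64)²/(2·1.53²)) = 0.260747·exp(-5.99983) = 0.000646437
Odds = (0.25/0.40) × (0.000646437/0.000760669) = 0.625 × 0.849826 ≈ 0.531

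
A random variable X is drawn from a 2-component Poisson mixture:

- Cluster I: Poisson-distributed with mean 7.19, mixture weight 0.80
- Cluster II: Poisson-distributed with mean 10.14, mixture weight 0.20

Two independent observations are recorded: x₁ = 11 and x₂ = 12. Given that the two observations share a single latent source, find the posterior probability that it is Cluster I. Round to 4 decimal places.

0.3495

By Bayes' theorem, P(k | x) = P(Z=k) f_k(x) / Σ_j P(Z=j) f_j(x).
Since both observations come from the same component, the likelihood for component k is f_k(x₁)·f_k(x₂).
  f_I = [0.0501516] × [0.0300492] = 0.00150701
  f_II = [0.115217] × [0.0973582] = 0.0112173
Weight by the priors:
  P(Z=I)·f_I = 0.80 × 0.00150701 = 0.00120561
  P(Z=II)·f_II = 0.20 × 0.0112173 = 0.00224346
Marginal: 0.00120561 + 0.00224346 = 0.00344907
P(Cluster I | x₁,x₂) ≈ 0.3495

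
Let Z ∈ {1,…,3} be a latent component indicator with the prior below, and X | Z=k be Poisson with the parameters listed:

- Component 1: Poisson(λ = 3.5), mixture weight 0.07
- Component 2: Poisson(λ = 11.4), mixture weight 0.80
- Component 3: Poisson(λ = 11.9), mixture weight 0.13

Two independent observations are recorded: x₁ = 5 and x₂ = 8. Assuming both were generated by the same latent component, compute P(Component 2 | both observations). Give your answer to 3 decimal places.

P(component k | x) = P(Z=k)·f_k(x) / marginal(x), where marginal(x) = Σ_j P(Z=j)·f_j(x).
Since both observations come from the same component, the likelihood for component k is f_k(x₁)·f_k(x₂).
  L_1 = [e^(−3.5)·3.5^5/5! = 0.132169] × [0.0168653] = 0.00222906
  L_2 = [e^(−11.4)·11.4^5/5! = 0.0179633] × [0.0792066] = 0.00142281
  L_3 = [e^(−11.9)·11.9^5/5! = 0.0135036] × [0.0677253] = 0.000914534
Unnormalised posteriors:
  P(Z=1)·L_1 = 0.07 × 0.00222906 = 0.000156034
  P(Z=2)·L_2 = 0.80 × 0.00142281 = 0.00113825
  P(Z=3)·L_3 = 0.13 × 0.000914534 = 0.000118889
Normaliser: 0.000156034 + 0.00113825 + 0.000118889 = 0.00141317
P(Component 2 | x₁,x₂) ≈ 0.805

0.805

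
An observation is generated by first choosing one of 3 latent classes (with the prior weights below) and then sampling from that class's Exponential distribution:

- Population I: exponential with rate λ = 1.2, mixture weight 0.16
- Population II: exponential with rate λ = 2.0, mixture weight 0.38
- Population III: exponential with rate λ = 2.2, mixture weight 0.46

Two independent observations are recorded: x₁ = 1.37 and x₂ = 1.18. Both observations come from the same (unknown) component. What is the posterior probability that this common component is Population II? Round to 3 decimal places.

0.328

The responsibility of component k is w_k f_k(x) divided by Σ_j w_j f_j(x).
Since both observations come from the same component, the likelihood for component k is f_k(x₁)·f_k(x₂).
  f_I = [1.2·e^(−1.2·1.37) = 1.2·e^(−1.6440) = 0.231847] × [0.291219] = 0.0675183
  f_II = [2.0·e^(−2.0·1.37) = 2.0·e^(−2.7400) = 0.129141] × [0.18884] = 0.024387
  f_III = [2.2·e^(−2.2·1.37) = 2.2·e^(−3.0140) = 0.108009] × [0.164057] = 0.0177196
Prior × likelihood for each component:
  w_I·f_I = 0.16 × 0.0675183 = 0.0108029
  w_II·f_II = 0.38 × 0.024387 = 0.00926705
  w_III·f_III = 0.46 × 0.0177196 = 0.008151
Marginal: 0.0108029 + 0.00926705 + 0.008151 = 0.028221
So the posterior for Population II is 0.00926705 / 0.028221 ≈ 0.328.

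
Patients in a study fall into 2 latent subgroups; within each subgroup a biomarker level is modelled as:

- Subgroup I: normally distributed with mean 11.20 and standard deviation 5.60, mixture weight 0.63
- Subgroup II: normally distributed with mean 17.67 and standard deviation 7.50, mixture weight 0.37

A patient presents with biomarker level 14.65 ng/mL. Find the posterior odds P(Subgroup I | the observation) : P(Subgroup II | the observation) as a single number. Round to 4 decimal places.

2.0455

The posterior odds equal the prior odds times the likelihood ratio: (w_i/w_j)·(f_i(x)/f_j(x)).
Evaluate each component's likelihood at the observed value:
  p_I = (1/(5.60·√(2π)))·exp(−(14.65−11.20)²/(2·5.60²)) = 0.071240·exp(-0.18977) = 0.0589257
  p_II = (1/(7.50·√(2π)))·exp(−(14.65−17.67)²/(2·7.50²)) = 0.053192·exp(-0.08107) = 0.0490502
Odds = (0.63/0.37) × (0.0589257/0.0490502) = 1.7027 × 1.20134 ≈ 2.0455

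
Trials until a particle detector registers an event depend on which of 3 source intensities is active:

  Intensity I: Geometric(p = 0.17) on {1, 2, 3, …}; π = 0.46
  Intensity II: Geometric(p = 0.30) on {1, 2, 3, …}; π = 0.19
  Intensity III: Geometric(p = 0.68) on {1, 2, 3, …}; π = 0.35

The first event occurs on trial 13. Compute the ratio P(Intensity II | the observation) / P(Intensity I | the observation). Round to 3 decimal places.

0.094

The posterior odds equal the prior odds times the likelihood ratio: (π_i/π_j)·(f_i(x)/f_j(x)).
Geometric probabilities:
  L_I = 0.0181713
  L_II = 0.00415239
  L_III = 7.83987e-07
0.000788953 / 0.0083588 ≈ 0.094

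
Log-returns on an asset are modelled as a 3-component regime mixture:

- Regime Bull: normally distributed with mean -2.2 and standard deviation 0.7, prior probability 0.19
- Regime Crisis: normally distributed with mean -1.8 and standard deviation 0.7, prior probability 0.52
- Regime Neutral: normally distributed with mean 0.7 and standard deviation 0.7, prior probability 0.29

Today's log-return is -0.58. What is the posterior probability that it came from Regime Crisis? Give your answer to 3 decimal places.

Posterior ∝ prior × likelihood, so P(k | x) ∝ π_k f_k(x); normalise over all components.
Component likelihoods at x = -0.58:
  p_Bull = 0.0391552
  p_Crisis = 0.1248
  p_Neutral = 0.107088
Multiply by the mixture weights:
  π_Bull·p_Bull = 0.19 × 0.0391552 = 0.00743948
  π_Crisis·p_Crisis = 0.52 × 0.1248 = 0.0648962
  π_Neutral·p_Neutral = 0.29 × 0.107088 = 0.0310556
Normaliser: 0.00743948 + 0.0648962 + 0.0310556 = 0.103391
Responsibility of Regime Crisis: 0.0648962 / 0.103391 ≈ 0.628

0.628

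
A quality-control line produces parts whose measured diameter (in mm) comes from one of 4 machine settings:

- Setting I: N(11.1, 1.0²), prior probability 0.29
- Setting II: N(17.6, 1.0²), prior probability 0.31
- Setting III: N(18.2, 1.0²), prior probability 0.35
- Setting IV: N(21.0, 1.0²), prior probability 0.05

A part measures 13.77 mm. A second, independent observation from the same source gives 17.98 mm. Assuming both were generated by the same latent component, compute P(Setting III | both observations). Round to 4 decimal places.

The responsibility of component k is π_k f_k(x) divided by Σ_j π_j f_j(x).
Since both observations come from the same component, the likelihood for component k is f_k(x₁)·f_k(x₂).
  f_I = [(1/(1.0·√(2π)))·exp(−(13.77−11.1)²/(2·1.0²)) = 0.398942·exp(-3.56445) = 0.0112951] × [2.10076e-11] = 2.37282e-13
  f_II = [(1/(1.0·√(2π)))·exp(−(13.77−17.6)²/(2·1.0²)) = 0.398942·exp(-7.33445) = 0.000260375] × [0.371154] = 9.66391e-05
  f_III = [(1/(1.0·√(2π)))·exp(−(13.77−18.2)²/(2·1.0²)) = 0.398942·exp(-9.81245) = 2.18483e-05] × [0.389404] = 8.5078e-06
  f_IV = [(1/(1.0·√(2π)))·exp(−(13.77−21.0)²/(2·1.0²)) = 0.398942·exp(-26.13645) = 1.77826e-12] × [0.00417292] = 7.42052e-15
Weight by the priors:
  π_I·f_I = 0.29 × 2.37282e-13 = 6.88118e-14
  π_II·f_II = 0.31 × 9.66391e-05 = 2.99581e-05
  π_III·f_III = 0.35 × 8.5078e-06 = 2.97773e-06
  π_IV·f_IV = 0.05 × 7.42052e-15 = 3.71026e-16
Denominator: 6.88118e-14 + 2.99581e-05 + 2.97773e-06 + 3.71026e-16 = 3.29359e-05
P(Setting III | x₁, x₂) ≈ 0.0904

0.0904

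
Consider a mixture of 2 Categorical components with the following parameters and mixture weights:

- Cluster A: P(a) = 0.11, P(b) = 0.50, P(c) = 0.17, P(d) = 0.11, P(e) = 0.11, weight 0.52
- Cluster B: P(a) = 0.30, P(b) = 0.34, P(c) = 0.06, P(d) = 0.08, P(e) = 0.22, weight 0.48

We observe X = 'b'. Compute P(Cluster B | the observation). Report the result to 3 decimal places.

0.386

The responsibility of component k is w_k f_k(x) divided by Σ_j w_j f_j(x).
Evaluate each component's likelihood at the observed value:
  L_A = 0.5
  L_B = 0.34
Prior × likelihood for each component:
  w_A·L_A = 0.52 × 0.5 = 0.26
  w_B·L_B = 0.48 × 0.34 = 0.1632
Normaliser: 0.26 + 0.1632 = 0.4232
So the posterior for Cluster B is 0.1632 / 0.4232 ≈ 0.386.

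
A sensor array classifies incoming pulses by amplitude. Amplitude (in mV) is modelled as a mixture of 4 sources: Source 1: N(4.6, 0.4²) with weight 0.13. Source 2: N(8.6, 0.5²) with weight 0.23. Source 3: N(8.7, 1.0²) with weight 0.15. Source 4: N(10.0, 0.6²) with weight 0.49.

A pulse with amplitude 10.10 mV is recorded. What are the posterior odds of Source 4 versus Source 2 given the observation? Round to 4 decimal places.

157.6087

Only the two components matter; the odds are (P(Z=i) f_i(x)) / (P(Z=j) f_j(x)).
Normal densities:
  L_1 = 8.79933e-42
  L_2 = 0.0088637
  L_3 = 0.149727
  L_4 = 0.655733
Odds = (0.49/0.23) × (0.655733/0.0088637) = 2.13043 × 73.9796 ≈ 157.6087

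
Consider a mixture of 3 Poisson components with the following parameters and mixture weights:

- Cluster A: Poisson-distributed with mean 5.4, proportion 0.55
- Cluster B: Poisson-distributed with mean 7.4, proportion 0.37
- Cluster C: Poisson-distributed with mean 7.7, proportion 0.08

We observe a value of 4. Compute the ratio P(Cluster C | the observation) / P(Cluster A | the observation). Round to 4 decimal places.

The posterior odds equal the prior odds times the likelihood ratio: (P(Z=i)/P(Z=j))·(f_i(x)/f_j(x)).
Component likelihoods at x = 4:
  L_A = e^(−5.4)·5.4^4/4! = 0.16002
  L_B = e^(−7.4)·7.4^4/4! = 0.0763724
  L_C = e^(−7.7)·7.7^4/4! = 0.0663261
Posterior odds = (P(Z=C)·L_C) / (P(Z=A)·L_A) = (0.08·0.0663261) / (0.55·0.16002) = 0.00530608 / 0.0880109 ≈ 0.0603

0.0603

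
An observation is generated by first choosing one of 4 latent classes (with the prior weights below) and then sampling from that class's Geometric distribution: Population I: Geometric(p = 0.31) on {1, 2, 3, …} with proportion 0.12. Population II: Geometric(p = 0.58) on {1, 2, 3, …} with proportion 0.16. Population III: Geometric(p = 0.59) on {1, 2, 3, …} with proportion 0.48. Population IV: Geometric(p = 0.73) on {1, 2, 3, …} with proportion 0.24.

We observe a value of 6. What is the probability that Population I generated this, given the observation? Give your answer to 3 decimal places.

0.551

Posterior ∝ prior × likelihood, so P(k | x) ∝ π_k f_k(x); normalise over all components.
Component likelihoods at x = 6:
  p_I = 0.048485
  p_II = 0.00758009
  p_III = 0.00683552
  p_IV = 0.00104747
Prior × likelihood for each component:
  π_I·p_I = 0.12 × 0.048485 = 0.0058182
  π_II·p_II = 0.16 × 0.00758009 = 0.00121281
  π_III·p_III = 0.48 × 0.00683552 = 0.00328105
  π_IV·p_IV = 0.24 × 0.00104747 = 0.000251393
Marginal: 0.0058182 + 0.00121281 + 0.00328105 + 0.000251393 = 0.0105635
Responsibility of Population I: 0.0058182 / 0.0105635 ≈ 0.551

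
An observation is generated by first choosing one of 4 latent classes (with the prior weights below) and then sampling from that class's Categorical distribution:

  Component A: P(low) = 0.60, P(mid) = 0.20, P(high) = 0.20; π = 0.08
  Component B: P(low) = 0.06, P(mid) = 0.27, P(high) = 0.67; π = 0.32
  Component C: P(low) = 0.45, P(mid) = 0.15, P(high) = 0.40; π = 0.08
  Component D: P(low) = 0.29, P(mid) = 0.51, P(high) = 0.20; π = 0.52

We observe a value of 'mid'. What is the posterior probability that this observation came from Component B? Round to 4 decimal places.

0.2276

Posterior ∝ prior × likelihood, so P(k | x) ∝ P(Z=k) f_k(x); normalise over all components.
Categorical probabilities:
  p_A = 0.2
  p_B = 0.27
  p_C = 0.15
  p_D = 0.51
Multiply by the mixture weights:
  P(Z=A)·p_A = 0.08 × 0.2 = 0.016
  P(Z=B)·p_B = 0.32 × 0.27 = 0.0864
  P(Z=C)·p_C = 0.08 × 0.15 = 0.012
  P(Z=D)·p_D = 0.52 × 0.51 = 0.2652
Marginal: 0.016 + 0.0864 + 0.012 + 0.2652 = 0.3796
P(Component B | the observation) ≈ 0.2276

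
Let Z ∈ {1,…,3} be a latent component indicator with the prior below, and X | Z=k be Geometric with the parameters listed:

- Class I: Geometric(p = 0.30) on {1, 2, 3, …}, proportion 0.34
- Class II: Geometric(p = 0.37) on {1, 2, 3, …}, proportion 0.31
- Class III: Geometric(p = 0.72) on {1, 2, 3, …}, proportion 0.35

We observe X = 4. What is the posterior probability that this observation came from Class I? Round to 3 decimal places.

The responsibility of component k is π_k f_k(x) divided by Σ_j π_j f_j(x).
Evaluate each component's likelihood at the observed value:
  L_I = 0.30·(1−0.30)^3 = 0.30·0.343 = 0.1029
  L_II = 0.37·(1−0.37)^3 = 0.37·0.250047 = 0.0925174
  L_III = 0.72·(1−0.72)^3 = 0.72·0.021952 = 0.0158054
Multiply by the mixture weights:
  π_I·L_I = 0.34 × 0.1029 = 0.034986
  π_II·L_II = 0.31 × 0.0925174 = 0.0286804
  π_III·L_III = 0.35 × 0.0158054 = 0.0055319
Marginal: 0.034986 + 0.0286804 + 0.0055319 = 0.0691983
Responsibility of Class I: 0.034986 / 0.0691983 ≈ 0.506

0.506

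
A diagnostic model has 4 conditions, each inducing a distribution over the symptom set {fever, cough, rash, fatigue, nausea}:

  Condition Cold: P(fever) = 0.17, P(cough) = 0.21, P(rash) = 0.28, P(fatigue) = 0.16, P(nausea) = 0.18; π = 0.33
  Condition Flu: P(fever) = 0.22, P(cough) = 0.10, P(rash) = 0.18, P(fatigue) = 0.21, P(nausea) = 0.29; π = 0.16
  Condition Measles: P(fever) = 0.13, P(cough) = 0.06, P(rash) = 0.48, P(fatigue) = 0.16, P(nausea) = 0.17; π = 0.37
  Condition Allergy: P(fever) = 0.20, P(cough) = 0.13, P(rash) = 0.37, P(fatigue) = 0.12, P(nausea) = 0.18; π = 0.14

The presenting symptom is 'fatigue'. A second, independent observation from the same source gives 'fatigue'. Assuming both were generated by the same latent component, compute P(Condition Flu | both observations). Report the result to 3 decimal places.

0.261

By Bayes' theorem, P(k | x) = w_k f_k(x) / Σ_j w_j f_j(x).
Since both observations come from the same component, the likelihood for component k is f_k(x₁)·f_k(x₂).
  p_Cold = [P(fatigue | comp) = 0.16] × [0.16] = 0.0256
  p_Flu = [P(fatigue | comp) = 0.21] × [0.21] = 0.0441
  p_Measles = [P(fatigue | comp) = 0.16] × [0.16] = 0.0256
  p_Allergy = [P(fatigue | comp) = 0.12] × [0.12] = 0.0144
Multiply by the mixture weights:
  w_Cold·p_Cold = 0.33 × 0.0256 = 0.008448
  w_Flu·p_Flu = 0.16 × 0.0441 = 0.007056
  w_Measles·p_Measles = 0.37 × 0.0256 = 0.009472
  w_Allergy·p_Allergy = 0.14 × 0.0144 = 0.002016
Sum: 0.008448 + 0.007056 + 0.009472 + 0.002016 = 0.026992
P(Condition Flu | data) = 0.007056 / 0.026992 ≈ 0.261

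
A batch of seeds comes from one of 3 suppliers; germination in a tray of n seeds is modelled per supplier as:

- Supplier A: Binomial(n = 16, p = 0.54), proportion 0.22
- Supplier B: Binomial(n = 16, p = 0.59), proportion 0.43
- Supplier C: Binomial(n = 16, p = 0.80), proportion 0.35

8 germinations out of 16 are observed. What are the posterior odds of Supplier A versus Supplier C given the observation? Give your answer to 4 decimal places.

The posterior odds equal the prior odds times the likelihood ratio: (P(Z=i)/P(Z=j))·(f_i(x)/f_j(x)).
Component likelihoods at x = 8 germinations out of 16:
  f_A = 0.186548
  f_B = 0.150892
  f_C = 0.00552762
Posterior odds = (P(Z=A)·f_A) / (P(Z=C)·f_C) = (0.22·0.186548) / (0.35·0.00552762) = 0.0410406 / 0.00193467 ≈ 21.2133

21.2133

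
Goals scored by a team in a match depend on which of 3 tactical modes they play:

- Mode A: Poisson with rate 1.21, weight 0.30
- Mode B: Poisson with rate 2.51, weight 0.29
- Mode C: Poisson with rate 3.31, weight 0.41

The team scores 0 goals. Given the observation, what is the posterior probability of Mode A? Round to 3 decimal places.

0.699

Apply Bayes' rule: the posterior for each component is proportional to its prior times its likelihood at x.
Evaluate each component's likelihood at the observed value:
  L_A = 0.298197
  L_B = 0.0812682
  L_C = 0.0365162
Weight by the priors:
  π_A·L_A = 0.30 × 0.298197 = 0.0894592
  π_B·L_B = 0.29 × 0.0812682 = 0.0235678
  π_C·L_C = 0.41 × 0.0365162 = 0.0149716
Sum: 0.0894592 + 0.0235678 + 0.0149716 = 0.127999
So the posterior for Mode A is 0.0894592 / 0.127999 ≈ 0.699.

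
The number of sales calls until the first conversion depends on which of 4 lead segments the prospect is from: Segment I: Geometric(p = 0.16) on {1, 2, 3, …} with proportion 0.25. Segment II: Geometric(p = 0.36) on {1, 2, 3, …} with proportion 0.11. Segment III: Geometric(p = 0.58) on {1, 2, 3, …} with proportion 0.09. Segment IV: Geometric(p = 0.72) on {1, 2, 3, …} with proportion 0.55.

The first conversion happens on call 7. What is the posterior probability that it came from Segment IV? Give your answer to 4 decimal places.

P(component k | x) = π_k·f_k(x) / marginal(x), where marginal(x) = Σ_j π_j·f_j(x).
Component likelihoods at x = 7:
  L_I = 0.16·(1−0.16)^6 = 0.16·0.351298 = 0.0562077
  L_II = 0.36·(1−0.36)^6 = 0.36·0.0687195 = 0.024739
  L_III = 0.58·(1−0.58)^6 = 0.58·0.00548903 = 0.00318364
  L_IV = 0.72·(1−0.72)^6 = 0.72·0.00048189 = 0.000346961
Multiply by the mixture weights:
  π_I·L_I = 0.25 × 0.0562077 = 0.0140519
  π_II·L_II = 0.11 × 0.024739 = 0.00272129
  π_III·L_III = 0.09 × 0.00318364 = 0.000286527
  π_IV·L_IV = 0.55 × 0.000346961 = 0.000190829
Sum: 0.0140519 + 0.00272129 + 0.000286527 + 0.000190829 = 0.0172506
P(Segment IV | data) ≈ 0.0111

0.0111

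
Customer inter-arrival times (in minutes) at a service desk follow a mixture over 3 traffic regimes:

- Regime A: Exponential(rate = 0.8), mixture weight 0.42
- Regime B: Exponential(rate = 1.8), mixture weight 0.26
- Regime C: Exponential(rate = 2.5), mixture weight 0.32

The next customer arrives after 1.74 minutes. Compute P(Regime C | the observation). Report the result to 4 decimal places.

0.0904

By Bayes' theorem, P(k | x) = π_k f_k(x) / Σ_j π_j f_j(x).
Exponential densities:
  f_A = 0.198862
  f_B = 0.0785348
  f_C = 0.032267
Unnormalised posteriors:
  π_A·f_A = 0.42 × 0.198862 = 0.0835221
  π_B·f_B = 0.26 × 0.0785348 = 0.0204191
  π_C·f_C = 0.32 × 0.032267 = 0.0103255
Marginal: 0.0835221 + 0.0204191 + 0.0103255 = 0.114267
Responsibility of Regime C: 0.0103255 / 0.114267 ≈ 0.0904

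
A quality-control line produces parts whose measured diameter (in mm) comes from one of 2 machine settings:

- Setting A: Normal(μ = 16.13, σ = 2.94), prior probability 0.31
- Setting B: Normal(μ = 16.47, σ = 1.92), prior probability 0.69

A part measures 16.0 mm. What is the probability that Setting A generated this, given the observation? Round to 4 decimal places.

0.2320

By Bayes' theorem, P(k | x) = w_k f_k(x) / Σ_j w_j f_j(x).
Evaluate each component's likelihood at the observed value:
  L_A = 0.135562
  L_B = 0.201649
Prior × likelihood for each component:
  w_A·L_A = 0.31 × 0.135562 = 0.0420242
  w_B·L_B = 0.69 × 0.201649 = 0.139138
Evidence: 0.0420242 + 0.139138 = 0.181162
So the posterior for Setting A is 0.0420242 / 0.181162 ≈ 0.2320.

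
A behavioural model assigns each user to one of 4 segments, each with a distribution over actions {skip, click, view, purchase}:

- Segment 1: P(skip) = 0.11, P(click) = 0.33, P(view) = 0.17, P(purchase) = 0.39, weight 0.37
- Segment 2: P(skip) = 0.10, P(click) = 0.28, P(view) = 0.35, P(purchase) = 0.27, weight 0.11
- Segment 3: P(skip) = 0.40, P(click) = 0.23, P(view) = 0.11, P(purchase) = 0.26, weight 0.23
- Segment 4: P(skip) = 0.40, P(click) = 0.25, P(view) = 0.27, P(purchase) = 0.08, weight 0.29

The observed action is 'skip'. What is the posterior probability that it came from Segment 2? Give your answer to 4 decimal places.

0.0424

Apply Bayes' rule: the posterior for each component is proportional to its prior times its likelihood at x.
Component likelihoods at x = 'skip':
  p_1 = 0.11
  p_2 = 0.1
  p_3 = 0.4
  p_4 = 0.4
Multiply by the mixture weights:
  w_1·p_1 = 0.37 × 0.11 = 0.0407
  w_2·p_2 = 0.11 × 0.1 = 0.011
  w_3·p_3 = 0.23 × 0.4 = 0.092
  w_4·p_4 = 0.29 × 0.4 = 0.116
Sum: 0.0407 + 0.011 + 0.092 + 0.116 = 0.2597
So the posterior for Segment 2 is 0.011 / 0.2597 ≈ 0.0424.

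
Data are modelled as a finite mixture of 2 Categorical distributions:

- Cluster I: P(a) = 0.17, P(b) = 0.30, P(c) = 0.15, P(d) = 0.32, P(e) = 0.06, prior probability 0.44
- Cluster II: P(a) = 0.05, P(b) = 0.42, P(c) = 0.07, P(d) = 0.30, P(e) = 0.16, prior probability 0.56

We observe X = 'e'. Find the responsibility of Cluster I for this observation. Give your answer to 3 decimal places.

P(component k | x) = P(Z=k)·f_k(x) / marginal(x), where marginal(x) = Σ_j P(Z=j)·f_j(x).
Evaluate each component's likelihood at the observed value:
  p_I = 0.06
  p_II = 0.16
Prior × likelihood for each component:
  P(Z=I)·p_I = 0.44 × 0.06 = 0.0264
  P(Z=II)·p_II = 0.56 × 0.16 = 0.0896
Evidence: 0.0264 + 0.0896 = 0.116
Responsibility of Cluster I: 0.0264 / 0.116 ≈ 0.228

0.228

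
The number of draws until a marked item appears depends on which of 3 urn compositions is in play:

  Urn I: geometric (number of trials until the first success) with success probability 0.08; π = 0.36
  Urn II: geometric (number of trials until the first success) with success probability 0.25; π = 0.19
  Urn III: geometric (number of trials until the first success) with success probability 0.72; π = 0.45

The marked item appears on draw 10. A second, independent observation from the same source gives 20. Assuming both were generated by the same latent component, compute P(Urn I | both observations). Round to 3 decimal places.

0.983

The responsibility of component k is w_k f_k(x) divided by Σ_j w_j f_j(x).
Since both observations come from the same component, the likelihood for component k is f_k(x₁)·f_k(x₂).
  f_I = [0.0377729] × [0.0164081] = 0.000619782
  f_II = [0.0187712] × [0.00105707] = 1.98425e-05
  f_III = [7.61649e-06] × [2.25598e-11] = 1.71826e-16
Multiply by the mixture weights:
  w_I·f_I = 0.36 × 0.000619782 = 0.000223122
  w_II·f_II = 0.19 × 1.98425e-05 = 3.77007e-06
  w_III·f_III = 0.45 × 1.71826e-16 = 7.73219e-17
Sum: 0.000223122 + 3.77007e-06 + 7.73219e-17 = 0.000226892
So the posterior for Urn I is 0.000223122 / 0.000226892 ≈ 0.983.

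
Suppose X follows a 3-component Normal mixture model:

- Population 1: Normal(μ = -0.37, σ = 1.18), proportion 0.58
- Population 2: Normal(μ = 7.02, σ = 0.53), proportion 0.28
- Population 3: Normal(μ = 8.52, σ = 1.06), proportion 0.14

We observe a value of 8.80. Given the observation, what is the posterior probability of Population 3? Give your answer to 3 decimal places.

The responsibility of component k is π_k f_k(x) divided by Σ_j π_j f_j(x).
Evaluate each component's likelihood at the observed value:
  p_1 = 2.60145e-14
  p_2 = 0.00267504
  p_3 = 0.363457
Unnormalised posteriors:
  π_1·p_1 = 0.58 × 2.60145e-14 = 1.50884e-14
  π_2·p_2 = 0.28 × 0.00267504 = 0.000749012
  π_3·p_3 = 0.14 × 0.363457 = 0.0508839
Denominator: 1.50884e-14 + 0.000749012 + 0.0508839 = 0.0516329
P(Population 3 | the observation) ≈ 0.985

0.985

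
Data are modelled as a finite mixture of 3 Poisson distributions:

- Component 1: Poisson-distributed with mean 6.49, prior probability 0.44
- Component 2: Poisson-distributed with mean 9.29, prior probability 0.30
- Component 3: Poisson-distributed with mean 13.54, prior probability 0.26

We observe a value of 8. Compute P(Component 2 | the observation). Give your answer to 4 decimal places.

0.3817

The responsibility of component k is w_k f_k(x) divided by Σ_j w_j f_j(x).
Evaluate each component's likelihood at the observed value:
  f_1 = e^(−6.49)·6.49^8/8! = 0.11854
  f_2 = e^(−9.29)·9.29^8/8! = 0.12706
  f_3 = e^(−13.54)·13.54^8/8! = 0.0369047
Multiply by the mixture weights:
  w_1·f_1 = 0.44 × 0.11854 = 0.0521577
  w_2·f_2 = 0.30 × 0.12706 = 0.0381181
  w_3·f_3 = 0.26 × 0.0369047 = 0.00959522
Marginal: 0.0521577 + 0.0381181 + 0.00959522 = 0.099871
Responsibility of Component 2: 0.0381181 / 0.099871 ≈ 0.3817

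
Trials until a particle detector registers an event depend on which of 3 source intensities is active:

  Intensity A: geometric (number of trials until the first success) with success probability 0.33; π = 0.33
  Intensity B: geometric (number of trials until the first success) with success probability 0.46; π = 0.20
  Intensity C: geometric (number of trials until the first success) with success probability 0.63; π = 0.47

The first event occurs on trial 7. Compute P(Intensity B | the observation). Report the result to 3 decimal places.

0.177

Apply Bayes' rule: the posterior for each component is proportional to its prior times its likelihood at x.
Evaluate each component's likelihood at the observed value:
  f_A = 0.33·(1−0.33)^6 = 0.33·0.0904584 = 0.0298513
  f_B = 0.46·(1−0.46)^6 = 0.46·0.0247949 = 0.0114057
  f_C = 0.63·(1−0.63)^6 = 0.63·0.00256573 = 0.00161641
Weight by the priors:
  P(Z=A)·f_A = 0.33 × 0.0298513 = 0.00985092
  P(Z=B)·f_B = 0.20 × 0.0114057 = 0.00228113
  P(Z=C)·f_C = 0.47 × 0.00161641 = 0.000759712
Sum: 0.00985092 + 0.00228113 + 0.000759712 = 0.0128918
P(Intensity B | data) ≈ 0.177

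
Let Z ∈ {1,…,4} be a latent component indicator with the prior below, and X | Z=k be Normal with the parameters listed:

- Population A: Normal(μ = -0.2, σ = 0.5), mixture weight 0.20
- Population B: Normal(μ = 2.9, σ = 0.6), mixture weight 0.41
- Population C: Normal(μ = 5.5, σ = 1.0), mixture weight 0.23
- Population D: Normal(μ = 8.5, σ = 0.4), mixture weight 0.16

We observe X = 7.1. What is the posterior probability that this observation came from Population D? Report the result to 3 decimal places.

0.013

Posterior ∝ prior × likelihood, so P(k | x) ∝ π_k f_k(x); normalise over all components.
Component likelihoods at x = 7.1:
  L_A = (1/(0.5·√(2π)))·exp(−(7.1−-0.2)²/(2·0.5²)) = 0.797885·exp(-106.58000) = 4.1194e-47
  L_B = (1/(0.6·√(2π)))·exp(−(7.1−2.9)²/(2·0.6²)) = 0.664904·exp(-24.50000) = 1.52245e-11
  L_C = (1/(1.0·√(2π)))·exp(−(7.1−5.5)²/(2·1.0²)) = 0.398942·exp(-1.28000) = 0.110921
  L_D = (1/(0.4·√(2π)))·exp(−(7.1−8.5)²/(2·0.4²)) = 0.997356·exp(-6.12500) = 0.00218171
Multiply by the mixture weights:
  π_A·L_A = 0.20 × 4.1194e-47 = 8.2388e-48
  π_B·L_B = 0.41 × 1.52245e-11 = 6.24206e-12
  π_C·L_C = 0.23 × 0.110921 = 0.0255118
  π_D·L_D = 0.16 × 0.00218171 = 0.000349073
Normaliser: 8.2388e-48 + 6.24206e-12 + 0.0255118 + 0.000349073 = 0.0258609
P(Population D | x) = 0.000349073 / 0.0258609 ≈ 0.013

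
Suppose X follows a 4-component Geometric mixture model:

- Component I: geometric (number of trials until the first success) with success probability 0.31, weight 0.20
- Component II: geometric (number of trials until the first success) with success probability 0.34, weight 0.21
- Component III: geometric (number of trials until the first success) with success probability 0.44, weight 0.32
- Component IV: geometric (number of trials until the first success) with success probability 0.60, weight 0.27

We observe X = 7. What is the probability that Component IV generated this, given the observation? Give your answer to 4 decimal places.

Apply Bayes' rule: the posterior for each component is proportional to its prior times its likelihood at x.
Component likelihoods at x = 7:
  f_I = 0.31·(1−0.31)^6 = 0.31·0.107918 = 0.0334546
  f_II = 0.34·(1−0.34)^6 = 0.34·0.082654 = 0.0281023
  f_III = 0.44·(1−0.44)^6 = 0.44·0.030841 = 0.01357
  f_IV = 0.60·(1−0.60)^6 = 0.60·0.004096 = 0.0024576
Weight by the priors:
  π_I·f_I = 0.20 × 0.0334546 = 0.00669093
  π_II·f_II = 0.21 × 0.0281023 = 0.00590149
  π_III·f_III = 0.32 × 0.01357 = 0.00434241
  π_IV·f_IV = 0.27 × 0.0024576 = 0.000663552
Sum: 0.00669093 + 0.00590149 + 0.00434241 + 0.000663552 = 0.0175984
Responsibility of Component IV: 0.000663552 / 0.0175984 ≈ 0.0377

0.0377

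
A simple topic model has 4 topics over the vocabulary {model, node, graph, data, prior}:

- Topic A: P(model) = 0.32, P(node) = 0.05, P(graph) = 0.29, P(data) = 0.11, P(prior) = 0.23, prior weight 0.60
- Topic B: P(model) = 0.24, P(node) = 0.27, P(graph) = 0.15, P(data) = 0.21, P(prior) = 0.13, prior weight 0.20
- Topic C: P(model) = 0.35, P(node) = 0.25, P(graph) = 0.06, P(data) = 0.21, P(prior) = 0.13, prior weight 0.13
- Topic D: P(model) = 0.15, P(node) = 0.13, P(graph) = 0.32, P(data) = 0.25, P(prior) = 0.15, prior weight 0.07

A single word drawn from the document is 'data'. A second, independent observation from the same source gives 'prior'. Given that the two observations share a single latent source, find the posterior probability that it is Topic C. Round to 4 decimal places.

0.1324

Posterior ∝ prior × likelihood, so P(k | x) ∝ w_k f_k(x); normalise over all components.
Since both observations come from the same component, the likelihood for component k is f_k(x₁)·f_k(x₂).
  f_A = [P(data | comp) = 0.11] × [0.23] = 0.0253
  f_B = [P(data | comp) = 0.21] × [0.13] = 0.0273
  f_C = [P(data | comp) = 0.21] × [0.13] = 0.0273
  f_D = [P(data | comp) = 0.25] × [0.15] = 0.0375
Unnormalised posteriors:
  w_A·f_A = 0.60 × 0.0253 = 0.01518
  w_B·f_B = 0.20 × 0.0273 = 0.00546
  w_C·f_C = 0.13 × 0.0273 = 0.003549
  w_D·f_D = 0.07 × 0.0375 = 0.002625
Normaliser: 0.01518 + 0.00546 + 0.003549 + 0.002625 = 0.026814
So the posterior for Topic C is 0.003549 / 0.026814 ≈ 0.1324.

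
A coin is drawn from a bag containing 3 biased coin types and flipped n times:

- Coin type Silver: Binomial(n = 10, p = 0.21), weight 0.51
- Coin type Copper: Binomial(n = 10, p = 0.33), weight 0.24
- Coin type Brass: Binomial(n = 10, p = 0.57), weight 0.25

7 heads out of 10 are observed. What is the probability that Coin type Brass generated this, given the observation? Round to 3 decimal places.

0.917

P(component k | x) = P(Z=k)·f_k(x) / marginal(x), where marginal(x) = Σ_j P(Z=j)·f_j(x).
Component likelihoods at x = 7 heads out of 10:
  L_Silver = C(10,7)·0.21^7·0.79^3 = 120·1.80109e-05·0.493039 = 0.00106561
  L_Copper = C(10,7)·0.33^7·0.67^3 = 120·0.000426184·0.300763 = 0.0153817
  L_Brass = C(10,7)·0.57^7·0.43^3 = 120·0.019549·0.079507 = 0.186514
Unnormalised posteriors:
  P(Z=Silver)·L_Silver = 0.51 × 0.00106561 = 0.00054346
  P(Z=Copper)·L_Copper = 0.24 × 0.0153817 = 0.0036916
  P(Z=Brass)·L_Brass = 0.25 × 0.186514 = 0.0466284
Normaliser: 0.00054346 + 0.0036916 + 0.0466284 = 0.0508635
P(Coin type Brass | 7 heads out of 10) = 0.0466284 / 0.0508635 ≈ 0.917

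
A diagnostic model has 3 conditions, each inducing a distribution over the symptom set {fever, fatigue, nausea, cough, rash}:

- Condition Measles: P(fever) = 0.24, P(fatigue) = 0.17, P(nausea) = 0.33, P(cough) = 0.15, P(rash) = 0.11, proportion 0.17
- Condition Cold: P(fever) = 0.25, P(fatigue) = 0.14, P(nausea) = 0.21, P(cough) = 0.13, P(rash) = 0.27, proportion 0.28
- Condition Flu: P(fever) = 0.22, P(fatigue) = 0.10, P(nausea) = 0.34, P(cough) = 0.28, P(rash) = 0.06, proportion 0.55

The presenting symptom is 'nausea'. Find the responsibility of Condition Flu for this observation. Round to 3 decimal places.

0.619

P(component k | x) = π_k·f_k(x) / marginal(x), where marginal(x) = Σ_j π_j·f_j(x).
Component likelihoods at x = 'nausea':
  p_Measles = P(nausea | comp) = 0.33
  p_Cold = P(nausea | comp) = 0.21
  p_Flu = P(nausea | comp) = 0.34
Unnormalised posteriors:
  π_Measles·p_Measles = 0.17 × 0.33 = 0.0561
  π_Cold·p_Cold = 0.28 × 0.21 = 0.0588
  π_Flu·p_Flu = 0.55 × 0.34 = 0.187
Normaliser: 0.0561 + 0.0588 + 0.187 = 0.3019
Responsibility of Condition Flu: 0.187 / 0.3019 ≈ 0.619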